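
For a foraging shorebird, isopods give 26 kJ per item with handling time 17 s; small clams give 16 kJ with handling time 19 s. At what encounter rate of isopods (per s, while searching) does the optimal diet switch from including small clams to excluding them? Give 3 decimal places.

At the threshold, the rate on isopods alone equals the profitability of small clams: λ·26/(1 + λ·17) = 16/19 = 0.8421.
Rearranging, λ(26 − 0.8421×17) = 0.8421, so λ = 0.8421/11.68 = 0.07207 per s.

0.072 per s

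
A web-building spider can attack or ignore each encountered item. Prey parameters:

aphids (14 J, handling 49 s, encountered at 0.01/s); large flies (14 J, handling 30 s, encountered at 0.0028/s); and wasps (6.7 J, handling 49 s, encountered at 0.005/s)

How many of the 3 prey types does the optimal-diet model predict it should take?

Rank by E/h (J/s): large flies 0.467, aphids 0.286, wasps 0.137. Include each in turn until the next type's E/h falls below the running intake rate.
Rate on top 1: 0.03616. aphids: 0.286 > 0.03616 → include.
Rate on top 2: 0.1139. wasps: 0.137 > 0.1139 → include.
Optimal diet: large flies, aphids, wasps — 3 of 3 types.

3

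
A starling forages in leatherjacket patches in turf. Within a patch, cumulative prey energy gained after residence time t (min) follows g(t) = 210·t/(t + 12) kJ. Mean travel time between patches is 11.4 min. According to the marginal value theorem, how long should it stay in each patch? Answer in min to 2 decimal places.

11.70 min

Maximise g(t)/(T+t): set derivative to zero → g'(t)(T+t) = g(t).
g'(t) = 210·12/(t + 12)². Setting 210·12/(t+12)² = 210t/[(t+12)(11.4+t)] gives 12(11.4+t) = t(t+12), so t² = 12×11.4 = 136.8.
t* = √136.8 = 11.7 min.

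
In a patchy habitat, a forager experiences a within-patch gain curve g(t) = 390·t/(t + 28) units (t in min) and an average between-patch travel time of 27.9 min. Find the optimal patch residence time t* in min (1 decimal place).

By the marginal value theorem, leave when the instantaneous gain rate g'(t) equals the habitat-wide average g(t)/(T + t).
g'(t) = 390·28/(t + 28)². Setting 390·28/(t+28)² = 390t/[(t+28)(27.9+t)] gives 28(27.9+t) = t(t+28), so t² = 28×27.9 = 781.2.
t* = √781.2 = 27.95 min.

27.9 min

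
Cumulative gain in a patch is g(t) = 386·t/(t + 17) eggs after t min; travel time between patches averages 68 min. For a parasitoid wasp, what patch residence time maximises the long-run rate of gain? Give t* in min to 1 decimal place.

Maximise g(t)/(T+t): set derivative to zero → g'(t)(T+t) = g(t).
g'(t) = 386·17/(t + 17)². Setting 386·17/(t+17)² = 386t/[(t+17)(68+t)] gives 17(68+t) = t(t+17), so t² = 17×68 = 1156.
t* = √1156 = 34 min.

34.0 min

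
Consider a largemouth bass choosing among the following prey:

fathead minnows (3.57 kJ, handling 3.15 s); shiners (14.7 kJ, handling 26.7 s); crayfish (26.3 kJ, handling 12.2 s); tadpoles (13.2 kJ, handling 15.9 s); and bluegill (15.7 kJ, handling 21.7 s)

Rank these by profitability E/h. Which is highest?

Profitability E/h (kJ/s): fathead minnows = 3.57/3.15 = 1.13, shiners = 14.7/26.7 = 0.551, crayfish = 26.3/12.2 = 2.16, tadpoles = 13.2/15.9 = 0.83, bluegill = 15.7/21.7 = 0.724.
Ranked: crayfish > fathead minnows > tadpoles > bluegill > shiners.

crayfish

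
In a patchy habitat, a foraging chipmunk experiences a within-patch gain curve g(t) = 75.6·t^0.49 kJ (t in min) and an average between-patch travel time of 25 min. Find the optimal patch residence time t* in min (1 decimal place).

By the marginal value theorem, leave when the instantaneous gain rate g'(t) equals the habitat-wide average g(t)/(T + t).
g'(t) = 0.49·75.6·t^-0.51. Setting 0.49·75.6·t^-0.51 = 75.6·t^0.49/(25+t) gives 0.49(25+t) = t, so 0.51·t = 0.49×25.
t* = 0.49×25/0.51 = 24.02 min.

24.0 min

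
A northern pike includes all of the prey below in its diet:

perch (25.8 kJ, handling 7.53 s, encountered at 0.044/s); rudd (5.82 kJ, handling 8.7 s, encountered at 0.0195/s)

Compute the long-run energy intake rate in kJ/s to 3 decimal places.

0.832 kJ/s

R = Σλ_iE_i / (1 + Σλ_ih_i)
Numerator: 0.044×25.8 + 0.0195×5.82 = 1.249
Denominator: 1 + 0.044×7.53 + 0.0195×8.7 = 1.501
R = 1.249/1.501 = 0.8319 kJ/s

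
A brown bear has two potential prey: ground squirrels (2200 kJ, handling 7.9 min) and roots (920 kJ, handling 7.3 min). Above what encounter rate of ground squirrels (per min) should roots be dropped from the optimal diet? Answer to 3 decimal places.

0.105 per min

At the threshold, the rate on ground squirrels alone equals the profitability of roots: λ·2200/(1 + λ·7.9) = 920/7.3 = 126.
Rearranging, λ(2200 − 126×7.9) = 126, so λ = 126/1204 = 0.1046 per min.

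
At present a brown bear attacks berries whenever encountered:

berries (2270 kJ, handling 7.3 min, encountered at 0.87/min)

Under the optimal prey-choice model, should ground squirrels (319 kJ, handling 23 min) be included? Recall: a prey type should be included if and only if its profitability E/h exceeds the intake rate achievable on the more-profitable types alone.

No

Current rate: (0.87×2270)/(1 + 0.87×7.3) = 268.7 kJ/min.
ground squirrels: E/h = 319/23 = 13.87 kJ/min.
13.87 < 268.7, so adding ground squirrels would lower the average — exclude it.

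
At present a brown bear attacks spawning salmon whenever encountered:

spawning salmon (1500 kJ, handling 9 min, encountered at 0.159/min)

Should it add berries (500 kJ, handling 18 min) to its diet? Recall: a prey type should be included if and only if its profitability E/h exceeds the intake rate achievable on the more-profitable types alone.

Intake rate on the current diet: R = (0.159×1500) / (1 + 0.159×9) = 238.5/2.431 = 98.11 kJ/min.
berries: E/h = 500/18 = 27.78 kJ/min.
27.78 < 98.11, so adding berries would lower the average — exclude it.

No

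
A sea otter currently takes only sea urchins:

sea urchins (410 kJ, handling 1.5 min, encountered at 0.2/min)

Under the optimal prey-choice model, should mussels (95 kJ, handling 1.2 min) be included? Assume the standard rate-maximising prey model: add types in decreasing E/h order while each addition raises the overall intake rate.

Yes

Current rate: (0.2×410)/(1 + 0.2×1.5) = 63.08 kJ/min.
mussels: E/h = 95/1.2 = 79.17 kJ/min.
79.17 > 63.08, so adding mussels raises the average — include it.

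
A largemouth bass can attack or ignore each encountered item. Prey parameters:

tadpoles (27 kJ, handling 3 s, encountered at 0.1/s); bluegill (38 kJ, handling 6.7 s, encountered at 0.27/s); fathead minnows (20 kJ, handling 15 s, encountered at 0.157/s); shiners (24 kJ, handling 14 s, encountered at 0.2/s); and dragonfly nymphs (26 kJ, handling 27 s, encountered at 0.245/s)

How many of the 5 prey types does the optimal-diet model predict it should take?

Rank by E/h (kJ/s): tadpoles 9, bluegill 5.67, shiners 1.71, fathead minnows 1.33, dragonfly nymphs 0.963. Include each in turn until the next type's E/h falls below the running intake rate.
Rate on top 1: 2.077. bluegill: 5.67 > 2.077 → include.
Rate on top 2: 4.169. shiners: 1.71 < 4.169 → exclude; stop.
Optimal diet: tadpoles, bluegill — 2 of 5 types.

2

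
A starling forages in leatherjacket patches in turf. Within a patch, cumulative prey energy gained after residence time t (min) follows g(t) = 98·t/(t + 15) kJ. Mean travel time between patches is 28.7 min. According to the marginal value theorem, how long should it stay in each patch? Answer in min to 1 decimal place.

20.7 min

Optimal t* satisfies g'(t*) = g(t*)/(T + t*).
g'(t) = 98·15/(t + 15)². Setting 98·15/(t+15)² = 98t/[(t+15)(28.7+t)] gives 15(28.7+t) = t(t+15), so t² = 15×28.7 = 430.5.
t* = √430.5 = 20.75 min.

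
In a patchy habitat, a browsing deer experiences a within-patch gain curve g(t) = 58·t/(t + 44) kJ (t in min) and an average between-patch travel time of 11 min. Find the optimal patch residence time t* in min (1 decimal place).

Maximise g(t)/(T+t): set derivative to zero → g'(t)(T+t) = g(t).
g'(t) = 58·44/(t + 44)². Setting 58·44/(t+44)² = 58t/[(t+44)(11+t)] gives 44(11+t) = t(t+44), so t² = 44×11 = 484.
t* = √484 = 22 min.

22.0 min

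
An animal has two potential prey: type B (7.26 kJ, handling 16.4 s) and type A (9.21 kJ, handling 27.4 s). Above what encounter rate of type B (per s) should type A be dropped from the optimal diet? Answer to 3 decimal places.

The zero-one rule: include type A iff E₂/h₂ > λE₁/(1+λh₁). Equality gives the switch point.
λE₁h₂ = E₂ + λE₂h₁ ⇒ λ = E₂/(E₁h₂ − E₂h₁) = 9.21/(198.9 − 151) = 0.1924 per s.

0.192 per s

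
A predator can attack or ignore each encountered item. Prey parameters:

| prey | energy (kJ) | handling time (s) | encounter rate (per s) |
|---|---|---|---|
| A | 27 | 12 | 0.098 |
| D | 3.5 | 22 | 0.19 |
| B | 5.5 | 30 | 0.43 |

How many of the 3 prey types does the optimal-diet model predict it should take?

Profitabilities (E/h, kJ/s): A 2.25, B 0.183, D 0.159. Add prey in this order while the next type's profitability exceeds the intake rate on those already taken.
Rate on top 1: 1.216. B: 0.183 < 1.216 → exclude; stop.
Optimal diet: A — 1 of 3 types.

1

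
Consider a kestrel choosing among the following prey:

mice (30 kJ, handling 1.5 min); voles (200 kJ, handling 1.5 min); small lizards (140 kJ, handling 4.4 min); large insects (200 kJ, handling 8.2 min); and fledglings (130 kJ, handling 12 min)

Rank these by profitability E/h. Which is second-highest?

small lizards

Profitability E/h (kJ/min): mice = 30/1.5 = 20, voles = 200/1.5 = 133, small lizards = 140/4.4 = 31.8, large insects = 200/8.2 = 24.4, fledglings = 130/12 = 10.8.
Ranked: voles > small lizards > large insects > mice > fledglings.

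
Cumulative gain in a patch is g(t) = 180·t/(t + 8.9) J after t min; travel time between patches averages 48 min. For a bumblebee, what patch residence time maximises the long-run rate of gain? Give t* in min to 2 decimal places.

Optimal t* satisfies g'(t*) = g(t*)/(T + t*).
g'(t) = 180·8.9/(t + 8.9)². Setting 180·8.9/(t+8.9)² = 180t/[(t+8.9)(48+t)] gives 8.9(48+t) = t(t+8.9), so t² = 8.9×48 = 427.2.
t* = √427.2 = 20.67 min.

20.67 min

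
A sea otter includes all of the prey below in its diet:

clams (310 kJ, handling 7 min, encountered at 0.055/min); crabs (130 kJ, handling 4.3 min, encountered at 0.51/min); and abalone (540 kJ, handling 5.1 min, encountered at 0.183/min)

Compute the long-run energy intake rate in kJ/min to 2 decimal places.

Energy encountered per unit search time: 0.055×310 + 0.51×130 + 0.183×540 = 182.2 kJ/min.
Handling time per unit search time: 0.055×7 + 0.51×4.3 + 0.183×5.1 = 3.511.
Rate = 182.2/(1 + 3.511) = 40.38 kJ/min.

40.38 kJ/min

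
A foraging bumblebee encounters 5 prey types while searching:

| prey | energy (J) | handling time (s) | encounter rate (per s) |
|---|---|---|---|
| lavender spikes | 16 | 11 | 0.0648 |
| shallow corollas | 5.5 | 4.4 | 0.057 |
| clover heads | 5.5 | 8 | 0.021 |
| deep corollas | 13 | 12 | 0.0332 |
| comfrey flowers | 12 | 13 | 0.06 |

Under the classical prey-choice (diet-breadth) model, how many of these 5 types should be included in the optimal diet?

4

E/h in descending order: lavender spikes 1.45, shallow corollas 1.25, deep corollas 1.08, comfrey flowers 0.923, clover heads 0.688 J/s. The optimal diet is the largest prefix of this list for which every included type satisfies E_i/h_i > R on the types above it.
Rate on top 1: 0.6053. shallow corollas: 1.25 > 0.6053 → include.
Rate on top 2: 0.6877. deep corollas: 1.08 > 0.6877 → include.
Rate on top 3: 0.7544. comfrey flowers: 0.923 > 0.7544 → include.
Rate on top 4: 0.7963. clover heads: 0.688 < 0.7963 → exclude; stop.
Optimal diet: lavender spikes, shallow corollas, deep corollas, comfrey flowers — 4 of 5 types.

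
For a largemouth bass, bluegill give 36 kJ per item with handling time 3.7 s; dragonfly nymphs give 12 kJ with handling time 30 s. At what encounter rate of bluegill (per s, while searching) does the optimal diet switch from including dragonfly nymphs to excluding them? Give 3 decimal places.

0.012 per s

At the threshold, the rate on bluegill alone equals the profitability of dragonfly nymphs: λ·36/(1 + λ·3.7) = 12/30 = 0.4.
Rearranging, λ(36 − 0.4×3.7) = 0.4, so λ = 0.4/34.52 = 0.01159 per s.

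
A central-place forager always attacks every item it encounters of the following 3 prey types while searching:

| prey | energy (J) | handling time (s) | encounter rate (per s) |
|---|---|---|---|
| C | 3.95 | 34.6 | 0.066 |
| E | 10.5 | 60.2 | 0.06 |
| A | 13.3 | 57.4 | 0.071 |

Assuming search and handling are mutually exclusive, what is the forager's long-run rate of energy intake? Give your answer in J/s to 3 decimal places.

R = (0.066×3.95 + 0.06×10.5 + 0.071×13.3) / (1 + 0.066×34.6 + 0.06×60.2 + 0.071×57.4) = 1.835/10.97 = 0.1673 J/s.

0.167 J/s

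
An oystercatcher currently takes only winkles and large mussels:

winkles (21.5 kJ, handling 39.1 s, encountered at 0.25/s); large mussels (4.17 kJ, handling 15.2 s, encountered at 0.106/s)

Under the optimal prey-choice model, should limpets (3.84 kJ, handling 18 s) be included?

On winkles and large mussels alone, R = ΣλE/(1+Σλh) = 5.817/12.39 = 0.4696 kJ/s.
Profitability of limpets: 3.84/18 = 0.2133 kJ/s.
0.2133 < 0.4696, so adding limpets would lower the average — exclude it.

No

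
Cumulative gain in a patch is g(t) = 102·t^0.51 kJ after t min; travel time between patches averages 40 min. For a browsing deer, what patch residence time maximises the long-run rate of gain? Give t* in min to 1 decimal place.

By the marginal value theorem, leave when the instantaneous gain rate g'(t) equals the habitat-wide average g(t)/(T + t).
g'(t) = 0.51·102·t^-0.49. Setting 0.51·102·t^-0.49 = 102·t^0.51/(40+t) gives 0.51(40+t) = t, so 0.49·t = 0.51×40.
t* = 0.51×40/0.49 = 41.63 min.

41.6 min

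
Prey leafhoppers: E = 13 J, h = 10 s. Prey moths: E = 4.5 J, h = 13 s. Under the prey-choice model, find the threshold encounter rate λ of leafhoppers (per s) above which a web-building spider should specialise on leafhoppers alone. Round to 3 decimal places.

0.036 per s

Drop moths once their profitability E₂/h₂ falls below the rate achievable on leafhoppers alone: E₂/h₂ = λE₁/(1 + λh₁).
Solve for λ: λE₁h₂ = E₂(1 + λh₁) → λ(E₁h₂ − E₂h₁) = E₂ → λ = E₂/(E₁h₂ − E₂h₁).
λ = 4.5/(13×13 − 4.5×10) = 4.5/124 = 0.03629 per s.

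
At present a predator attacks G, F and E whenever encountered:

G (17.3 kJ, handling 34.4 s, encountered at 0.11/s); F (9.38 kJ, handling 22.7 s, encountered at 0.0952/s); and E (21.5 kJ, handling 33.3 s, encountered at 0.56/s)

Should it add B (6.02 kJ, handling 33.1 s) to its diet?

No

Intake rate on the current diet: R = (0.11×17.3 + 0.0952×9.38 + 0.56×21.5) / (1 + 0.11×34.4 + 0.0952×22.7 + 0.56×33.3) = 14.84/25.59 = 0.5797 kJ/s.
Profitability of B: 6.02/33.1 = 0.1819 kJ/s.
Since 0.1819 < R, time spent handling B is better spent searching.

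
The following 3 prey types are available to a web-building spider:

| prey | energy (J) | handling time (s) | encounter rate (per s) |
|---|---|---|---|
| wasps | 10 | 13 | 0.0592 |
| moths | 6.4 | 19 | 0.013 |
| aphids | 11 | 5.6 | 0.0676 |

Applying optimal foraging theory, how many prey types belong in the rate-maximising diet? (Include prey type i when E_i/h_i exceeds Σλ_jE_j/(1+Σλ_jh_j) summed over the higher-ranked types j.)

Rank by E/h (J/s): aphids 1.96, wasps 0.769, moths 0.337. Include each in turn until the next type's E/h falls below the running intake rate.
Rate on top 1: 0.5394. wasps: 0.769 > 0.5394 → include.
Rate on top 2: 0.6217. moths: 0.337 < 0.6217 → exclude; stop.
Optimal diet: aphids, wasps — 2 of 3 types.

2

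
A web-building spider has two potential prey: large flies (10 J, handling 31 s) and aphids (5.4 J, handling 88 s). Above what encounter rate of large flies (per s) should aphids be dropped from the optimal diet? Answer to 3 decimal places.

The zero-one rule: include aphids iff E₂/h₂ > λE₁/(1+λh₁). Equality gives the switch point.
λE₁h₂ = E₂ + λE₂h₁ ⇒ λ = E₂/(E₁h₂ − E₂h₁) = 5.4/(880 − 167.4) = 0.007578 per s.

0.008 per s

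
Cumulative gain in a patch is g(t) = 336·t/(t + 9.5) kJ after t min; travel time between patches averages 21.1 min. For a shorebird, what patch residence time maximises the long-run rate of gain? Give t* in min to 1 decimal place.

14.2 min

Optimal t* satisfies g'(t*) = g(t*)/(T + t*).
g'(t) = 336·9.5/(t + 9.5)². Setting 336·9.5/(t+9.5)² = 336t/[(t+9.5)(21.1+t)] gives 9.5(21.1+t) = t(t+9.5), so t² = 9.5×21.1 = 200.5.
t* = √200.5 = 14.16 min.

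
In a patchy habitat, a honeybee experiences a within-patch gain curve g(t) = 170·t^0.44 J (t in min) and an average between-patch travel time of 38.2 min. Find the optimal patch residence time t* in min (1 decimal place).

30.0 min

By the marginal value theorem, leave when the instantaneous gain rate g'(t) equals the habitat-wide average g(t)/(T + t).
g'(t) = 0.44·170·t^-0.56. Setting 0.44·170·t^-0.56 = 170·t^0.44/(38.2+t) gives 0.44(38.2+t) = t, so 0.56·t = 0.44×38.2.
t* = 0.44×38.2/0.56 = 30.01 min.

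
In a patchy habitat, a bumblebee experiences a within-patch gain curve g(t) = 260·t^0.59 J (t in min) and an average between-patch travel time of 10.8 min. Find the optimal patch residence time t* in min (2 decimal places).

Maximise g(t)/(T+t): set derivative to zero → g'(t)(T+t) = g(t).
g'(t) = 0.59·260·t^-0.41. Setting 0.59·260·t^-0.41 = 260·t^0.59/(10.8+t) gives 0.59(10.8+t) = t, so 0.41·t = 0.59×10.8.
t* = 0.59×10.8/0.41 = 15.54 min.

15.54 min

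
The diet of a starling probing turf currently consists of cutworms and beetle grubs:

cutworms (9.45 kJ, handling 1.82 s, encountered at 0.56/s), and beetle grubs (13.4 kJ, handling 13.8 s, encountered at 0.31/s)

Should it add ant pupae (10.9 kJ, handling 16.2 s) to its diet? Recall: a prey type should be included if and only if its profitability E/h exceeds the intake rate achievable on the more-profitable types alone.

On cutworms and beetle grubs alone, R = ΣλE/(1+Σλh) = 9.446/6.297 = 1.5 kJ/s.
ant pupae: E/h = 10.9/16.2 = 0.6728 kJ/s.
0.6728 < 1.5, so adding ant pupae would lower the average — exclude it.

No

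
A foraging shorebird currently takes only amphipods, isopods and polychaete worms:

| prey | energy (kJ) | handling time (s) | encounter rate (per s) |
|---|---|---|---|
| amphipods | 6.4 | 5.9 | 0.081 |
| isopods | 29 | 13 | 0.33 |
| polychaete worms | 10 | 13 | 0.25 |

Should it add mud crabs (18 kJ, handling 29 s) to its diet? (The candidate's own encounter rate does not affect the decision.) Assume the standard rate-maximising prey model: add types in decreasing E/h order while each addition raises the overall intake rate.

No

Intake rate on the current diet: R = (0.081×6.4 + 0.33×29 + 0.25×10) / (1 + 0.081×5.9 + 0.33×13 + 0.25×13) = 12.59/9.018 = 1.396 kJ/s.
Profitability of mud crabs: 18/29 = 0.6207 kJ/s.
Since 0.6207 < R, time spent handling mud crabs is better spent searching.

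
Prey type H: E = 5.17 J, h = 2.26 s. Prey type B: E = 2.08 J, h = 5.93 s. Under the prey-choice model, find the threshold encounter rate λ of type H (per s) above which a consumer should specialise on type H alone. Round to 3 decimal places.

0.080 per s

The zero-one rule: include type B iff E₂/h₂ > λE₁/(1+λh₁). Equality gives the switch point.
λE₁h₂ = E₂ + λE₂h₁ ⇒ λ = E₂/(E₁h₂ − E₂h₁) = 2.08/(30.66 − 4.701) = 0.08013 per s.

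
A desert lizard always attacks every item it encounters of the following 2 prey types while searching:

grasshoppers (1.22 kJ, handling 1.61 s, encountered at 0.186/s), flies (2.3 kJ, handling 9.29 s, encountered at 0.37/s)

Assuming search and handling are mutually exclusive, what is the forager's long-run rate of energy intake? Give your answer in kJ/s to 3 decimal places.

0.228 kJ/s

R = (0.186×1.22 + 0.37×2.3) / (1 + 0.186×1.61 + 0.37×9.29) = 1.078/4.737 = 0.2276 kJ/s.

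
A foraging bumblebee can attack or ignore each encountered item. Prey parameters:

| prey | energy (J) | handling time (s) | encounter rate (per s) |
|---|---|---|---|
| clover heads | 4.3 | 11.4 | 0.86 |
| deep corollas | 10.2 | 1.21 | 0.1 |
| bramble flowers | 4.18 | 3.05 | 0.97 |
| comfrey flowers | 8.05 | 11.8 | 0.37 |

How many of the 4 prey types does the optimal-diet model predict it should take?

2

E/h in descending order: deep corollas 8.43, bramble flowers 1.37, comfrey flowers 0.682, clover heads 0.377 J/s. The optimal diet is the largest prefix of this list for which every included type satisfies E_i/h_i > R on the types above it.
Rate on top 1: 0.9099. bramble flowers: 1.37 > 0.9099 → include.
Rate on top 2: 1.244. comfrey flowers: 0.682 < 1.244 → exclude; stop.
Optimal diet: deep corollas, bramble flowers — 2 of 4 types.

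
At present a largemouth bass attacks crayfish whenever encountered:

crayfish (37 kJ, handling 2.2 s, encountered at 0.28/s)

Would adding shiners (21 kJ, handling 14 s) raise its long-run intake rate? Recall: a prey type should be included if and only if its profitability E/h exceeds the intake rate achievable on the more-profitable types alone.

No

On crayfish alone, R = ΣλE/(1+Σλh) = 10.36/1.616 = 6.411 kJ/s.
shiners: E/h = 21/14 = 1.5 kJ/s.
1.5 < 6.411, so adding shiners would lower the average — exclude it.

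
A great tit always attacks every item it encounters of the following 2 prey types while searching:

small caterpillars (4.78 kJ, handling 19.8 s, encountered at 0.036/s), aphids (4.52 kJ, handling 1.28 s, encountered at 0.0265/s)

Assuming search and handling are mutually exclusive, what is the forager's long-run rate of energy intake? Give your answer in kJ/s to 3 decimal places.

0.167 kJ/s

R = (0.036×4.78 + 0.0265×4.52) / (1 + 0.036×19.8 + 0.0265×1.28) = 0.2919/1.747 = 0.1671 kJ/s.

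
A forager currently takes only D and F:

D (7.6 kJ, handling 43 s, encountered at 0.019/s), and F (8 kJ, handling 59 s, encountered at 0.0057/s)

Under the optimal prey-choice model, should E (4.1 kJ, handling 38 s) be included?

Yes

On D and F alone, R = ΣλE/(1+Σλh) = 0.19/2.153 = 0.08824 kJ/s.
Profitability of E: 4.1/38 = 0.1079 kJ/s.
0.1079 > 0.08824, so adding E raises the average — include it.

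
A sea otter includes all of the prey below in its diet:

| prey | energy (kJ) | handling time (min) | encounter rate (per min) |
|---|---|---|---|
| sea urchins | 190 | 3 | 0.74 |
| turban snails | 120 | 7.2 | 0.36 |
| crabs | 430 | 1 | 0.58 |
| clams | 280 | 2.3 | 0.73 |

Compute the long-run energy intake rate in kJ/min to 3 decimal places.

78.999 kJ/min

R = (0.74×190 + 0.36×120 + 0.58×430 + 0.73×280) / (1 + 0.74×3 + 0.36×7.2 + 0.58×1 + 0.73×2.3) = 637.6/8.071 = 79 kJ/min.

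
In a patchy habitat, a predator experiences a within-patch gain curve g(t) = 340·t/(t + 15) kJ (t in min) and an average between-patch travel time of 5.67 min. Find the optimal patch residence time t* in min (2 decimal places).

Maximise g(t)/(T+t): set derivative to zero → g'(t)(T+t) = g(t).
g'(t) = 340·15/(t + 15)². Setting 340·15/(t+15)² = 340t/[(t+15)(5.67+t)] gives 15(5.67+t) = t(t+15), so t² = 15×5.67 = 85.05.
t* = √85.05 = 9.222 min.

9.22 min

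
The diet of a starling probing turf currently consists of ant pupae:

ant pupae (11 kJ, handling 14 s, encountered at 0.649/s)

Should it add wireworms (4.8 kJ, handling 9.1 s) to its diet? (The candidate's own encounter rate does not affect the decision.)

On ant pupae alone, R = ΣλE/(1+Σλh) = 7.139/10.09 = 0.7078 kJ/s.
Profitability of wireworms: 4.8/9.1 = 0.5275 kJ/s.
0.5275 < 0.7078, so adding wireworms would lower the average — exclude it.

No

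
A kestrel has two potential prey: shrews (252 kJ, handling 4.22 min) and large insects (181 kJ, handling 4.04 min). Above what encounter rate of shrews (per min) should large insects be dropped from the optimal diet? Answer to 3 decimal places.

0.712 per min

Drop large insects once their profitability E₂/h₂ falls below the rate achievable on shrews alone: E₂/h₂ = λE₁/(1 + λh₁).
Solve for λ: λE₁h₂ = E₂(1 + λh₁) → λ(E₁h₂ − E₂h₁) = E₂ → λ = E₂/(E₁h₂ − E₂h₁).
λ = 181/(252×4.04 − 181×4.22) = 181/254.3 = 0.7119 per min.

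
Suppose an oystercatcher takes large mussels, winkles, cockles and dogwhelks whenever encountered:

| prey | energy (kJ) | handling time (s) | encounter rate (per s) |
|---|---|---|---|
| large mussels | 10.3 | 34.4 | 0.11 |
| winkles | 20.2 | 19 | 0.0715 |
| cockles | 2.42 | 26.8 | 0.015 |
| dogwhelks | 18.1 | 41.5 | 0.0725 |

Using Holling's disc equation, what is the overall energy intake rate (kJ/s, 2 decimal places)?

0.41 kJ/s

Energy encountered per unit search time: 0.11×10.3 + 0.0715×20.2 + 0.015×2.42 + 0.0725×18.1 = 3.926 kJ/s.
Handling time per unit search time: 0.11×34.4 + 0.0715×19 + 0.015×26.8 + 0.0725×41.5 = 8.553.
Rate = 3.926/(1 + 8.553) = 0.4109 kJ/s.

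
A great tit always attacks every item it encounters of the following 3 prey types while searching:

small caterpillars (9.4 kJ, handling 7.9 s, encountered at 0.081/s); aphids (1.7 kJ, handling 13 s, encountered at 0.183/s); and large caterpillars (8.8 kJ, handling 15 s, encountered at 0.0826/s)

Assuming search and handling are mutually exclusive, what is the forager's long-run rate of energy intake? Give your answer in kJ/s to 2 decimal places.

Energy encountered per unit search time: 0.081×9.4 + 0.183×1.7 + 0.0826×8.8 = 1.799 kJ/s.
Handling time per unit search time: 0.081×7.9 + 0.183×13 + 0.0826×15 = 4.258.
Rate = 1.799/(1 + 4.258) = 0.3422 kJ/s.

0.34 kJ/s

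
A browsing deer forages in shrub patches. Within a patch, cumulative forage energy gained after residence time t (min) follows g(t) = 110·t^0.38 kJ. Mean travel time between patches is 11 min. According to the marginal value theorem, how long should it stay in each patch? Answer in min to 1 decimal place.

6.7 min

By the marginal value theorem, leave when the instantaneous gain rate g'(t) equals the habitat-wide average g(t)/(T + t).
g'(t) = 0.38·110·t^-0.62. Setting 0.38·110·t^-0.62 = 110·t^0.38/(11+t) gives 0.38(11+t) = t, so 0.62·t = 0.38×11.
t* = 0.38×11/0.62 = 6.742 min.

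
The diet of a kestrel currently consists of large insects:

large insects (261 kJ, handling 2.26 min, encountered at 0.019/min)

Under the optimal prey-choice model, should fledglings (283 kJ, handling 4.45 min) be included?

Intake rate on the current diet: R = (0.019×261) / (1 + 0.019×2.26) = 4.959/1.043 = 4.755 kJ/min.
Profitability of fledglings: 283/4.45 = 63.6 kJ/min.
Since 63.6 > R, including fledglings increases the long-run rate.

Yes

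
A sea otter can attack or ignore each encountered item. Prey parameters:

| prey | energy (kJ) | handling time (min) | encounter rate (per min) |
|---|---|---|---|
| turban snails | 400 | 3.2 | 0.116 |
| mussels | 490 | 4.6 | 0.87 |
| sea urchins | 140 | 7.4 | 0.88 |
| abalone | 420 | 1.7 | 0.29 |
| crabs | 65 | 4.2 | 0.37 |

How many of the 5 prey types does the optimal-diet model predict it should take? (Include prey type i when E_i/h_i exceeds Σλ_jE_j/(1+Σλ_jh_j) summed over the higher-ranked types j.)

Rank by E/h (kJ/min): abalone 247, turban snails 125, mussels 107, sea urchins 18.9, crabs 15.5. Include each in turn until the next type's E/h falls below the running intake rate.
Rate on top 1: 81.58. turban snails: 125 > 81.58 → include.
Rate on top 2: 90.23. mussels: 107 > 90.23 → include.
Rate on top 3: 101.3. sea urchins: 18.9 < 101.3 → exclude; stop.
Optimal diet: abalone, turban snails, mussels — 3 of 5 types.

3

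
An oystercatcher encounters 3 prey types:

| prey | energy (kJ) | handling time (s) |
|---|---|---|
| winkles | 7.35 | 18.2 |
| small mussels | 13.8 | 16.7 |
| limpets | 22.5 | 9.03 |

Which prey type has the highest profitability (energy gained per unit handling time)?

limpets

Profitability E/h (kJ/s): winkles = 7.35/18.2 = 0.404, small mussels = 13.8/16.7 = 0.826, limpets = 22.5/9.03 = 2.49.
Ranked: limpets > small mussels > winkles.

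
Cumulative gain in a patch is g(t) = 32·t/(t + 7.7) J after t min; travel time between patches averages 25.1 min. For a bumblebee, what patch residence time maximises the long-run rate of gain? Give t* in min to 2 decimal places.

13.90 min

Optimal t* satisfies g'(t*) = g(t*)/(T + t*).
g'(t) = 32·7.7/(t + 7.7)². Setting 32·7.7/(t+7.7)² = 32t/[(t+7.7)(25.1+t)] gives 7.7(25.1+t) = t(t+7.7), so t² = 7.7×25.1 = 193.3.
t* = √193.3 = 13.9 min.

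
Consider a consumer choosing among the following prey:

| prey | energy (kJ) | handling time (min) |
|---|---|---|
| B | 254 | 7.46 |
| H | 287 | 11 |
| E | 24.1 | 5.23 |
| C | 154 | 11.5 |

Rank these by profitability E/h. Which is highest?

Profitability E/h (kJ/min): B = 254/7.46 = 34, H = 287/11 = 26.1, E = 24.1/5.23 = 4.61, C = 154/11.5 = 13.4.
Ranked: B > H > C > E.

B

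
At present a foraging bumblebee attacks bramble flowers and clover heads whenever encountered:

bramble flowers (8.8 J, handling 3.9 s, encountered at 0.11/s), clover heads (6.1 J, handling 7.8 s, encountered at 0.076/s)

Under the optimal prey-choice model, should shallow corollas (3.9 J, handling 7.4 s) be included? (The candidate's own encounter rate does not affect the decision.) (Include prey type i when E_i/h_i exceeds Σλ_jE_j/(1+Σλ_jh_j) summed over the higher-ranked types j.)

On bramble flowers and clover heads alone, R = ΣλE/(1+Σλh) = 1.432/2.022 = 0.7081 J/s.
Profitability of shallow corollas: 3.9/7.4 = 0.527 J/s.
Since 0.527 < R, time spent handling shallow corollas is better spent searching.

No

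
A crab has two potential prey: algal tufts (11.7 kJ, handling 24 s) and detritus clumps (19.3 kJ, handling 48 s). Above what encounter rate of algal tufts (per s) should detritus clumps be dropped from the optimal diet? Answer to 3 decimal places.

The zero-one rule: include detritus clumps iff E₂/h₂ > λE₁/(1+λh₁). Equality gives the switch point.
λE₁h₂ = E₂ + λE₂h₁ ⇒ λ = E₂/(E₁h₂ − E₂h₁) = 19.3/(561.6 − 463.2) = 0.1961 per s.

0.196 per s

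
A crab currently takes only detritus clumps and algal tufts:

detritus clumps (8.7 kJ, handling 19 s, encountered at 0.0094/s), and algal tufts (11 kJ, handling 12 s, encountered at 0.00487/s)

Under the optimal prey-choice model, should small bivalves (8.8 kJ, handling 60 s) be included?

On detritus clumps and algal tufts alone, R = ΣλE/(1+Σλh) = 0.1353/1.237 = 0.1094 kJ/s.
Profitability of small bivalves: 8.8/60 = 0.1467 kJ/s.
Since 0.1467 > R, including small bivalves increases the long-run rate.

Yes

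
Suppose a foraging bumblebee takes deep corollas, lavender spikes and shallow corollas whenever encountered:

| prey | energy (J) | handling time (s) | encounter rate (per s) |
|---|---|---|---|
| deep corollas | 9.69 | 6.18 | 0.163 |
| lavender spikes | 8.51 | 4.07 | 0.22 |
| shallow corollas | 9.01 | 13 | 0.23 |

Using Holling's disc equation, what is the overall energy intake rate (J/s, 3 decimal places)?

0.937 J/s

Energy encountered per unit search time: 0.163×9.69 + 0.22×8.51 + 0.23×9.01 = 5.524 J/s.
Handling time per unit search time: 0.163×6.18 + 0.22×4.07 + 0.23×13 = 4.893.
Rate = 5.524/(1 + 4.893) = 0.9374 J/s.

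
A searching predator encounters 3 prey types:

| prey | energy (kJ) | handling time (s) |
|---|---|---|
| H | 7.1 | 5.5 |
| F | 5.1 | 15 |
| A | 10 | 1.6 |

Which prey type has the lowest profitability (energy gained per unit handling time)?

F

Profitability E/h (kJ/s): H = 7.1/5.5 = 1.29, F = 5.1/15 = 0.34, A = 10/1.6 = 6.25.
Ranked: A > H > F.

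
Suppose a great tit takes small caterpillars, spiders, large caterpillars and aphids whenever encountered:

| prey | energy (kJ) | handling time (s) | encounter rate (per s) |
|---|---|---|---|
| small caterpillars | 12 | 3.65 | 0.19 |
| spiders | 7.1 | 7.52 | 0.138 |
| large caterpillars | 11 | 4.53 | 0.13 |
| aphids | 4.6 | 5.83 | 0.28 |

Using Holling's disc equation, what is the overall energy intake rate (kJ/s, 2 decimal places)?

R = (0.19×12 + 0.138×7.1 + 0.13×11 + 0.28×4.6) / (1 + 0.19×3.65 + 0.138×7.52 + 0.13×4.53 + 0.28×5.83) = 5.978/4.953 = 1.207 kJ/s.

1.21 kJ/s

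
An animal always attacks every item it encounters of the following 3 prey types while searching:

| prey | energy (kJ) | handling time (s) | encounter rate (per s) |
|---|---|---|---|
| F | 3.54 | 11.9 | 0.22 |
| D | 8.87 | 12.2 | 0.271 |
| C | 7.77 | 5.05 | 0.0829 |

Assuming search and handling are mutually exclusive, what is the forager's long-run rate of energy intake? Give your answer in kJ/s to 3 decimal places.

R = (0.22×3.54 + 0.271×8.87 + 0.0829×7.77) / (1 + 0.22×11.9 + 0.271×12.2 + 0.0829×5.05) = 3.827/7.343 = 0.5211 kJ/s.

0.521 kJ/s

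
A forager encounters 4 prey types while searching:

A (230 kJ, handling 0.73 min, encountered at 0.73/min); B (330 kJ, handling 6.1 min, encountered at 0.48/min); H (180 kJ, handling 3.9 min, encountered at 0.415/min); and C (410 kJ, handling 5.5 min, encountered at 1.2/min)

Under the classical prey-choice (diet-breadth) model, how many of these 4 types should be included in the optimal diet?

1

E/h in descending order: A 315, C 74.5, B 54.1, H 46.2 kJ/min. The optimal diet is the largest prefix of this list for which every included type satisfies E_i/h_i > R on the types above it.
Rate on top 1: 109.5. C: 74.5 < 109.5 → exclude; stop.
Optimal diet: A — 1 of 4 types.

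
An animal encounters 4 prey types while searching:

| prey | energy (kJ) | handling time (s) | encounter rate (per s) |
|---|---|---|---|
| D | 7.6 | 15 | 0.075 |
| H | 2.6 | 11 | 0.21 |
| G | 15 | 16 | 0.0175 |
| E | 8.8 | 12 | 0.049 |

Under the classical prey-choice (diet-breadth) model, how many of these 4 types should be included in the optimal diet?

3

Profitabilities (E/h, kJ/s): G 0.938, E 0.733, D 0.507, H 0.236. Add prey in this order while the next type's profitability exceeds the intake rate on those already taken.
Rate on top 1: 0.2051. E: 0.733 > 0.2051 → include.
Rate on top 2: 0.3714. D: 0.507 > 0.3714 → include.
Rate on top 3: 0.4222. H: 0.236 < 0.4222 → exclude; stop.
Optimal diet: G, E, D — 3 of 4 types.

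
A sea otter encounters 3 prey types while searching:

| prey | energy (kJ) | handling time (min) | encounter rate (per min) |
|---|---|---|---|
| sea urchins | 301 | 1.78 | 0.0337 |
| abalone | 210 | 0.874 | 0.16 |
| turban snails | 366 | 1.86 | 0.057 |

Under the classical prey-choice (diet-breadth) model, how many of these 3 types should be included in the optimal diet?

3

Profitabilities (E/h, kJ/min): abalone 240, turban snails 197, sea urchins 169. Add prey in this order while the next type's profitability exceeds the intake rate on those already taken.
Rate on top 1: 29.48. turban snails: 197 > 29.48 → include.
Rate on top 2: 43.71. sea urchins: 169 > 43.71 → include.
Optimal diet: abalone, turban snails, sea urchins — 3 of 3 types.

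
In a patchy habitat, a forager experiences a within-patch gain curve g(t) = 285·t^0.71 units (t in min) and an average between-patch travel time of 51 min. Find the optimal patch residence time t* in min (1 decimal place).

124.9 min

By the marginal value theorem, leave when the instantaneous gain rate g'(t) equals the habitat-wide average g(t)/(T + t).
g'(t) = 0.71·285·t^-0.29. Setting 0.71·285·t^-0.29 = 285·t^0.71/(51+t) gives 0.71(51+t) = t, so 0.29·t = 0.71×51.
t* = 0.71×51/0.29 = 124.9 min.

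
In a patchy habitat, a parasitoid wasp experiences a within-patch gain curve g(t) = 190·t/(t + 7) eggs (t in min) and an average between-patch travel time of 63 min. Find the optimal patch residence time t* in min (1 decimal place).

By the marginal value theorem, leave when the instantaneous gain rate g'(t) equals the habitat-wide average g(t)/(T + t).
g'(t) = 190·7/(t + 7)². Setting 190·7/(t+7)² = 190t/[(t+7)(63+t)] gives 7(63+t) = t(t+7), so t² = 7×63 = 441.
t* = √441 = 21 min.

21.0 min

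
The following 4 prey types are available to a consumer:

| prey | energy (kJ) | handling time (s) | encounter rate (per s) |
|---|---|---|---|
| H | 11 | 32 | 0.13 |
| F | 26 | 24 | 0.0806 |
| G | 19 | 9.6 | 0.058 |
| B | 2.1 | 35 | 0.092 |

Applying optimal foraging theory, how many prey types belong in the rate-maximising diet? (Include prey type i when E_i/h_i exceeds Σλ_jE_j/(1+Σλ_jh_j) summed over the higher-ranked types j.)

2

Profitabilities (E/h, kJ/s): G 1.98, F 1.08, H 0.344, B 0.06. Add prey in this order while the next type's profitability exceeds the intake rate on those already taken.
Rate on top 1: 0.7079. F: 1.08 > 0.7079 → include.
Rate on top 2: 0.9159. H: 0.344 < 0.9159 → exclude; stop.
Optimal diet: G, F — 2 of 4 types.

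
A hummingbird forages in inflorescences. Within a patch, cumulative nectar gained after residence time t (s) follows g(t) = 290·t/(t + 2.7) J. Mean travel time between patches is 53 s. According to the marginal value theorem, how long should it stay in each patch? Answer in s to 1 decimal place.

12.0 s

Maximise g(t)/(T+t): set derivative to zero → g'(t)(T+t) = g(t).
g'(t) = 290·2.7/(t + 2.7)². Setting 290·2.7/(t+2.7)² = 290t/[(t+2.7)(53+t)] gives 2.7(53+t) = t(t+2.7), so t² = 2.7×53 = 143.1.
t* = √143.1 = 11.96 s.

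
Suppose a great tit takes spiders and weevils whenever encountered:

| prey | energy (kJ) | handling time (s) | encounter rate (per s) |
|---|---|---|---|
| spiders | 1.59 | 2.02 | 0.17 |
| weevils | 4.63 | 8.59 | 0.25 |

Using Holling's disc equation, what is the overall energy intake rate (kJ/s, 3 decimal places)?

0.409 kJ/s

R = Σλ_iE_i / (1 + Σλ_ih_i)
Numerator: 0.17×1.59 + 0.25×4.63 = 1.428
Denominator: 1 + 0.17×2.02 + 0.25×8.59 = 3.491
R = 1.428/3.491 = 0.409 kJ/s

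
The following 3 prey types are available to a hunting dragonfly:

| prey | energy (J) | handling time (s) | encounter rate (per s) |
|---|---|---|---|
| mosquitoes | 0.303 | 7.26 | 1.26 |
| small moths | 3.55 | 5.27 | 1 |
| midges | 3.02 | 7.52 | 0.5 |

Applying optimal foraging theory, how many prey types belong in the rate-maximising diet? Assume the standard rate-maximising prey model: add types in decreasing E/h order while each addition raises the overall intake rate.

E/h in descending order: small moths 0.674, midges 0.402, mosquitoes 0.0417 J/s. The optimal diet is the largest prefix of this list for which every included type satisfies E_i/h_i > R on the types above it.
Rate on top 1: 0.5662. midges: 0.402 < 0.5662 → exclude; stop.
Optimal diet: small moths — 1 of 3 types.

1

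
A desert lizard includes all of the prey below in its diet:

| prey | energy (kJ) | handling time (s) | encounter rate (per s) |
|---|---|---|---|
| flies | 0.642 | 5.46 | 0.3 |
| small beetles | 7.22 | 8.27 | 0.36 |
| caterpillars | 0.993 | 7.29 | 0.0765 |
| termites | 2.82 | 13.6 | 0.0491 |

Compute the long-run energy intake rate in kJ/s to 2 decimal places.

R = (0.3×0.642 + 0.36×7.22 + 0.0765×0.993 + 0.0491×2.82) / (1 + 0.3×5.46 + 0.36×8.27 + 0.0765×7.29 + 0.0491×13.6) = 3.006/6.841 = 0.4395 kJ/s.

0.44 kJ/s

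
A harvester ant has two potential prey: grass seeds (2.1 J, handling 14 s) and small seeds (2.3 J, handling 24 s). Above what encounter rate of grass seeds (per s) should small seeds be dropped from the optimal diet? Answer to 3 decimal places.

0.126 per s

The zero-one rule: include small seeds iff E₂/h₂ > λE₁/(1+λh₁). Equality gives the switch point.
λE₁h₂ = E₂ + λE₂h₁ ⇒ λ = E₂/(E₁h₂ − E₂h₁) = 2.3/(50.4 − 32.2) = 0.1264 per s.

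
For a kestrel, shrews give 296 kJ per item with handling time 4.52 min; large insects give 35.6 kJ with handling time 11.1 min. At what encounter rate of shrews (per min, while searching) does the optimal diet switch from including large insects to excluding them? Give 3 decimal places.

0.011 per min

Drop large insects once their profitability E₂/h₂ falls below the rate achievable on shrews alone: E₂/h₂ = λE₁/(1 + λh₁).
Solve for λ: λE₁h₂ = E₂(1 + λh₁) → λ(E₁h₂ − E₂h₁) = E₂ → λ = E₂/(E₁h₂ − E₂h₁).
λ = 35.6/(296×11.1 − 35.6×4.52) = 35.6/3125 = 0.01139 per min.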